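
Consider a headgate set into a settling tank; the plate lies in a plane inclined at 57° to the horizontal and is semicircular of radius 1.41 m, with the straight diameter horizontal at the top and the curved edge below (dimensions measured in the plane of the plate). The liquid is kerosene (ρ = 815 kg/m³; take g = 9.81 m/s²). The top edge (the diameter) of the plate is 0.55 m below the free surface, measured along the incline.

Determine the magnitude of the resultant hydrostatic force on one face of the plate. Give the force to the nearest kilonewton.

F ≈ 24 kN

γ = ρg = 815 × 9.81 / 1000 = 7.99515 kN/m³.
Let θ = 57° be the plate's angle to the horizontal; measure y along the incline from where the plane meets the free surface. Vertical depth h = y·sinθ with sinθ = 0.838671.
The centroid of a semicircle lies 4r/(3π) = 0.598423 m from the diameter, here below the top edge, so y_c = 0.55 + 0.598423 = 1.14842 m and h_c = 1.14842 × 0.838671 = 0.963147 m.
A = πr²/2 = π × 1.41²/2 = 3.1229 m².
Resultant F = γ·h_c·A = 7.99515 × 0.963147 × 3.1229 = 24.0479 kN.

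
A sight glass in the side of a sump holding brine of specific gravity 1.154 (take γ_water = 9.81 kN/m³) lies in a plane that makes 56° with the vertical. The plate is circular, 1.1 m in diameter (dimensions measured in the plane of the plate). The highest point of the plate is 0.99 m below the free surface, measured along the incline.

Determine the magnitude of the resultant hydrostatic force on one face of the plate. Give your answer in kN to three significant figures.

F ≈ 9.26 kN

γ = 1.154 × 9.81 = 11.32074 kN/m³.
The plate makes 56° with the vertical, i.e. θ = 90° − 56° = 34° to the horizontal. Measuring y along the incline from the free-surface line, vertical depth h = y·sinθ with sinθ = 0.559193.
The centroid is at the centre, 0.55 m below the top of the plate, so y_c = 0.99 + 0.55 = 1.54 m and h_c = 1.54 × 0.559193 = 0.861157 m.
A = π(0.55)² = 0.950332 m².
Resultant F = γ·h_c·A = 11.32074 × 0.861157 × 0.950332 = 9.26472 kN.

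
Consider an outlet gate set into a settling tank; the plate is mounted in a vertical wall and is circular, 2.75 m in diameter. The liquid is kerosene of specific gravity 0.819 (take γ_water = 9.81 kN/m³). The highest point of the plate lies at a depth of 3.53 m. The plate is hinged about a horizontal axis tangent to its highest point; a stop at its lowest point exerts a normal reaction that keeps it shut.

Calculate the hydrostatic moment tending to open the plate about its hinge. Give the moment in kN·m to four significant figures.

M ≈ 344.4 kN·m

γ = 0.819 × 9.81 = 8.03439 kN/m³.
The centroid is at the centre, 1.375 m below the top of the plate, so the centroid depth is h_c = 3.53 + 1.375 = 4.905 m.
A = π(1.375)² = 5.93957 m².
Resultant F = γ·h_c·A = 8.03439 × 4.905 × 5.93957 = 234.071 kN.
I_c = πr⁴/4 = π × 1.375⁴/4 = 2.80738 m⁴.
Centre of pressure: y_p = y_c + I_c/(y_c·A) = 4.905 + 2.80738/(4.905 × 5.93957) = 4.905 + 0.0963623 = 5.00136 m along the plane.
The resultant acts 1.375 + 0.0963623 = 1.47136 m (along the plate) below the hinge at the top edge, so the moment about the hinge is M = F × 1.47136 = 234.071 × 1.47136 = 344.403 kN·m.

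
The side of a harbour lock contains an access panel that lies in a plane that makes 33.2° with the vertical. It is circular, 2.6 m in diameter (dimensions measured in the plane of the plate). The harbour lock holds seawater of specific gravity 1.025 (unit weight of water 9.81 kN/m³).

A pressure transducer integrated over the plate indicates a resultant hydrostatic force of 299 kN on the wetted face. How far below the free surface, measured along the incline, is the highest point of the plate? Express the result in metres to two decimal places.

γ = 1.025 × 9.81 = 10.05525 kN/m³.
A = π(1.3)² = 5.30929 m².
From F = γ·h_c·A, the centroid depth is h_c = 299/(10.05525 × 5.30929) = 5.60069 m.
The plate makes 33.2° with the vertical, i.e. θ = 90° − 33.2° = 56.8° to the horizontal. Measuring y along the incline from the free-surface line, vertical depth h = y·sinθ with sinθ = 0.836764.
Along the incline, y_c = h_c/sinθ = 5.60069/0.836764 = 6.69327 m.
The centroid is at the centre, 1.3 m below the top of the plate, so the highest point sits at y_top = 6.69327 − 1.3 = 5.39327 m along the incline.

y_top ≈ 5.39 m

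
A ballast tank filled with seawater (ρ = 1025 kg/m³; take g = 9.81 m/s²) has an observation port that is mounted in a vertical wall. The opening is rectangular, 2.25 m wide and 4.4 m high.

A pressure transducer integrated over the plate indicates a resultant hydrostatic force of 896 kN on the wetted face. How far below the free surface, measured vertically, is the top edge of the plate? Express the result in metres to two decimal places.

d_top ≈ 6.80 m

γ = ρg = 1025 × 9.81 / 1000 = 10.05525 kN/m³.
A = 2.25 × 4.4 = 9.9 m².
From F = γ·h_c·A, the centroid depth is h_c = 896/(10.05525 × 9.9) = 9.00078 m.
The centroid lies 4.4/2 = 2.2 m below the top edge, so the top edge sits at h_top = 9.00078 − 2.2 = 6.80078 m below the surface.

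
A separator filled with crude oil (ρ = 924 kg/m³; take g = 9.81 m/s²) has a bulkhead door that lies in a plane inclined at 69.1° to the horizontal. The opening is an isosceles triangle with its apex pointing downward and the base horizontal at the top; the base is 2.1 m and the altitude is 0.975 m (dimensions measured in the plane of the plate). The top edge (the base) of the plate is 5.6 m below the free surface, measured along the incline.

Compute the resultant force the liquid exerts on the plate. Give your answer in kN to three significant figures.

γ = ρg = 924 × 9.81 / 1000 = 9.06444 kN/m³.
Let θ = 69.1° be the plate's angle to the horizontal; measure y along the incline from where the plane meets the free surface. Vertical depth h = y·sinθ with sinθ = 0.934204.
With the apex down, the centroid sits h/3 = 0.975/3 = 0.325 m below the base (the top edge), so y_c = 5.6 + 0.325 = 5.925 m and h_c = 5.925 × 0.934204 = 5.53516 m.
A = ½ × 2.1 × 0.975 = 1.02375 m².
Resultant F = γ·h_c·A = 9.06444 × 5.53516 × 1.02375 = 51.3647 kN.

F ≈ 51.4 kN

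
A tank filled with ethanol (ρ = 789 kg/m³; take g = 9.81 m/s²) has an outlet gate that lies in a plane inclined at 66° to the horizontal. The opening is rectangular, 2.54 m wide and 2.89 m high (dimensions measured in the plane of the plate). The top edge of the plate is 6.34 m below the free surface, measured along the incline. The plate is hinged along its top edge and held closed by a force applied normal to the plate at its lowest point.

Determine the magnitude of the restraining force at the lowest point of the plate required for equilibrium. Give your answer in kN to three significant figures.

γ = ρg = 789 × 9.81 / 1000 = 7.74009 kN/m³.
Let θ = 66° be the plate's angle to the horizontal; measure y along the incline from where the plane meets the free surface. Vertical depth h = y·sinθ with sinθ = 0.913545.
The centroid lies 2.89/2 = 1.445 m below the top edge, so y_c = 6.34 + 1.445 = 7.785 m and h_c = 7.785 × 0.913545 = 7.11195 m.
A = 2.54 × 2.89 = 7.3406 m².
Resultant F = γ·h_c·A = 7.74009 × 7.11195 × 7.3406 = 404.079 kN.
I_c = b·h³/12 = 2.54 × 2.89³/12 = 5.10912 m⁴.
Centre of pressure: y_p = y_c + I_c/(y_c·A) = 7.785 + 5.10912/(7.785 × 7.3406) = 7.785 + 0.0894038 = 7.8744 m along the plane.
The resultant acts 1.445 + 0.0894038 = 1.5344 m (along the plate) below the hinge at the top edge, so the moment about the hinge is M = F × 1.5344 = 404.079 × 1.5344 = 620.019 kN·m.
A normal force at the bottom, 2.89 m from the hinge, must supply this moment: P = 620.019/2.89 = 214.539 kN.

P ≈ 215 kN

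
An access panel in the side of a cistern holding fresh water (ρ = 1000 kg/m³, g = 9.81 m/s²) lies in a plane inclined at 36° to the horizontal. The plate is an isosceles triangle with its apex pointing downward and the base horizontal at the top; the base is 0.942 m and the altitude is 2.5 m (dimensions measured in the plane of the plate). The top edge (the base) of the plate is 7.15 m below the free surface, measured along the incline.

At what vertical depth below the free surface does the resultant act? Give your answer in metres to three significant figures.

γ = ρg = 1000 × 9.81 = 9810 N/m³ = 9.81 kN/m³.
Let θ = 36° be the plate's angle to the horizontal; measure y along the incline from where the plane meets the free surface. Vertical depth h = y·sinθ with sinθ = 0.587785.
With the apex down, the centroid sits h/3 = 2.5/3 = 0.833333 m below the base (the top edge), so y_c = 7.15 + 0.833333 = 7.98333 m and h_c = 7.98333 × 0.587785 = 4.69248 m.
A = ½ × 0.942 × 2.5 = 1.1775 m².
Resultant F = γ·h_c·A = 9.81 × 4.69248 × 1.1775 = 54.2041 kN.
I_c = b·h³/36 = 0.942 × 2.5³/36 = 0.408854 m⁴.
Centre of pressure: y_p = y_c + I_c/(y_c·A) = 7.98333 + 0.408854/(7.98333 × 1.1775) = 7.98333 + 0.0434934 = 8.02682 m along the plane.
Vertically, h_p = y_p·sinθ = 8.02682 × 0.587785 = 4.71804 m.

h_p = 4.72 m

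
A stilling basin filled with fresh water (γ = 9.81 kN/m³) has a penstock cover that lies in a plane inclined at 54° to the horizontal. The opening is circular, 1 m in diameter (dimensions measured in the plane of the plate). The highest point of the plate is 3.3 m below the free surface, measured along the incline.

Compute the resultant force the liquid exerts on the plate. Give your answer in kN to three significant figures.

F ≈ 23.7 kN

γ = 9.81 kN/m³.
Let θ = 54° be the plate's angle to the horizontal; measure y along the incline from where the plane meets the free surface. Vertical depth h = y·sinθ with sinθ = 0.809017.
The centroid is at the centre, 0.5 m below the top of the plate, so y_c = 3.3 + 0.5 = 3.8 m and h_c = 3.8 × 0.809017 = 3.07426 m.
A = π(0.5)² = 0.785398 m².
Resultant F = γ·h_c·A = 9.81 × 3.07426 × 0.785398 = 23.6864 kN.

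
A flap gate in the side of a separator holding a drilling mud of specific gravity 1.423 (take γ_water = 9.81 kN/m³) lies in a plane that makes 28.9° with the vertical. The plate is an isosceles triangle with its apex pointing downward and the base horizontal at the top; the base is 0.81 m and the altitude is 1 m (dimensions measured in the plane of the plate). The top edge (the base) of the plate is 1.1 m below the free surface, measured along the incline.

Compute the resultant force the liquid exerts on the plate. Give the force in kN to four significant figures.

F ≈ 7.094 kN

γ = 1.423 × 9.81 = 13.95963 kN/m³.
The plate makes 28.9° with the vertical, i.e. θ = 90° − 28.9° = 61.1° to the horizontal. Measuring y along the incline from the free-surface line, vertical depth h = y·sinθ with sinθ = 0.875465.
With the apex down, the centroid sits h/3 = 1/3 = 0.333333 m below the base (the top edge), so y_c = 1.1 + 0.333333 = 1.43333 m and h_c = 1.43333 × 0.875465 = 1.25483 m.
A = ½ × 0.81 × 1 = 0.405 m².
Resultant F = γ·h_c·A = 13.95963 × 1.25483 × 0.405 = 7.09437 kN.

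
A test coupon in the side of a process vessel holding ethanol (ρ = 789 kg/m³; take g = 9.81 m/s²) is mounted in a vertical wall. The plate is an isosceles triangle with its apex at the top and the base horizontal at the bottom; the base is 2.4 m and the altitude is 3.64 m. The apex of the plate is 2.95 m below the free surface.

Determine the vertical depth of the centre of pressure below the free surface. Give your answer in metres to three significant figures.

h_p = 5.51 m

γ = ρg = 789 × 9.81 / 1000 = 7.74009 kN/m³.
With the apex up, the centroid sits 2h/3 = 2 × 3.64/3 = 2.42667 m below the apex, so the centroid depth is h_c = 2.95 + 2.42667 = 5.37667 m.
A = ½ × 2.4 × 3.64 = 4.368 m².
Resultant F = γ·h_c·A = 7.74009 × 5.37667 × 4.368 = 181.778 kN.
I_c = b·h³/36 = 2.4 × 3.64³/36 = 3.21524 m⁴.
Centre of pressure: y_p = y_c + I_c/(y_c·A) = 5.37667 + 3.21524/(5.37667 × 4.368) = 5.37667 + 0.136904 = 5.51357 m along the plane.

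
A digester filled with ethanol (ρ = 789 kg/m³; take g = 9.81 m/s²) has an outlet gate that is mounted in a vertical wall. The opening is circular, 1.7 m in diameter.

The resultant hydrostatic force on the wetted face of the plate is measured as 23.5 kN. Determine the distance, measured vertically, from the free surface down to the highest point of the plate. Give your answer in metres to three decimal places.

d_top ≈ 0.488 m

γ = ρg = 789 × 9.81 / 1000 = 7.74009 kN/m³.
A = π(0.85)² = 2.2698 m².
From F = γ·h_c·A, the centroid depth is h_c = 23.5/(7.74009 × 2.2698) = 1.33762 m.
The centroid is at the centre, 0.85 m below the top of the plate, so the highest point sits at h_top = 1.33762 − 0.85 = 0.48762 m below the surface.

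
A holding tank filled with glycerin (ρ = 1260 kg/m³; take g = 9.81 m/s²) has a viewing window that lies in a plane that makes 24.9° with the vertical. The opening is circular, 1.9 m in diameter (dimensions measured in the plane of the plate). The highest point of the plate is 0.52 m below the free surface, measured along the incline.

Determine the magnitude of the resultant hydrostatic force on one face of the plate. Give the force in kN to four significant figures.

F ≈ 46.73 kN

γ = ρg = 1260 × 9.81 / 1000 = 12.3606 kN/m³.
The plate makes 24.9° with the vertical, i.e. θ = 90° − 24.9° = 65.1° to the horizontal. Measuring y along the incline from the free-surface line, vertical depth h = y·sinθ with sinθ = 0.907044.
The centroid is at the centre, 0.95 m below the top of the plate, so y_c = 0.52 + 0.95 = 1.47 m and h_c = 1.47 × 0.907044 = 1.33335 m.
A = π(0.95)² = 2.83529 m².
Resultant F = γ·h_c·A = 12.3606 × 1.33335 × 2.83529 = 46.7284 kN.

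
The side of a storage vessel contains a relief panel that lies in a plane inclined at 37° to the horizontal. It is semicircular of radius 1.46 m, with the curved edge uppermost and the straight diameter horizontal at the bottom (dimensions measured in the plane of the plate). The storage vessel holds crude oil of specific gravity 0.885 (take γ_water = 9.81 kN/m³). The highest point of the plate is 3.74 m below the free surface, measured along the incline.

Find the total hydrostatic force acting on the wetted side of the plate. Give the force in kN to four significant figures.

F ≈ 80.13 kN

γ = 0.885 × 9.81 = 8.68185 kN/m³.
Let θ = 37° be the plate's angle to the horizontal; measure y along the incline from where the plane meets the free surface. Vertical depth h = y·sinθ with sinθ = 0.601815.
The centroid lies 4r/(3π) = 0.619643 m above the diameter, so r − 4r/(3π) = 1.46 − 0.619643 = 0.840357 m below the topmost point, so y_c = 3.74 + 0.840357 = 4.58036 m and h_c = 4.58036 × 0.601815 = 2.75653 m.
A = πr²/2 = π × 1.46²/2 = 3.34831 m².
Resultant F = γ·h_c·A = 8.68185 × 2.75653 × 3.34831 = 80.131 kN.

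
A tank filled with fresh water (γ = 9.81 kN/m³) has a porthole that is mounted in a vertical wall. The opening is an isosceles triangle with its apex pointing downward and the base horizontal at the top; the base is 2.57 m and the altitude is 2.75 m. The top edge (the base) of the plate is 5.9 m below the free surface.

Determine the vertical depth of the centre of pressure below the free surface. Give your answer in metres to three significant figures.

h_p = 6.88 m

γ = 9.81 kN/m³.
With the apex down, the centroid sits h/3 = 2.75/3 = 0.916667 m below the base (the top edge), so the centroid depth is h_c = 5.9 + 0.916667 = 6.81667 m.
A = ½ × 2.57 × 2.75 = 3.53375 m².
Resultant F = γ·h_c·A = 9.81 × 6.81667 × 3.53375 = 236.307 kN.
I_c = b·h³/36 = 2.57 × 2.75³/36 = 1.48467 m⁴.
Centre of pressure: y_p = y_c + I_c/(y_c·A) = 6.81667 + 1.48467/(6.81667 × 3.53375) = 6.81667 + 0.0616342 = 6.8783 m along the plane.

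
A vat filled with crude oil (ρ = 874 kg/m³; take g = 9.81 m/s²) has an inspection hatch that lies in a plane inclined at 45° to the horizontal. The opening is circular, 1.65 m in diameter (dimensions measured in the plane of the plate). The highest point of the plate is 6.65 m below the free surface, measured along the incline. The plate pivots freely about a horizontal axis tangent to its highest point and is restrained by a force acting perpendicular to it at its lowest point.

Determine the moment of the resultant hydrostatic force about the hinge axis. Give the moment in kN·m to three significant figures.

γ = ρg = 874 × 9.81 / 1000 = 8.57394 kN/m³.
Let θ = 45° be the plate's angle to the horizontal; measure y along the incline from where the plane meets the free surface. Vertical depth h = y·sinθ with sinθ = 0.707107.
The centroid is at the centre, 0.825 m below the top of the plate, so y_c = 6.65 + 0.825 = 7.475 m and h_c = 7.475 × 0.707107 = 5.28562 m.
A = π(0.825)² = 2.13825 m².
Resultant F = γ·h_c·A = 8.57394 × 5.28562 × 2.13825 = 96.9025 kN.
I_c = πr⁴/4 = π × 0.825⁴/4 = 0.363836 m⁴.
Centre of pressure: y_p = y_c + I_c/(y_c·A) = 7.475 + 0.363836/(7.475 × 2.13825) = 7.475 + 0.0227633 = 7.49776 m along the plane.
The resultant acts 0.825 + 0.0227633 = 0.847763 m (along the plate) below the hinge at the top edge, so the moment about the hinge is M = F × 0.847763 = 96.9025 × 0.847763 = 82.1504 kN·m.

M ≈ 82.2 kN·m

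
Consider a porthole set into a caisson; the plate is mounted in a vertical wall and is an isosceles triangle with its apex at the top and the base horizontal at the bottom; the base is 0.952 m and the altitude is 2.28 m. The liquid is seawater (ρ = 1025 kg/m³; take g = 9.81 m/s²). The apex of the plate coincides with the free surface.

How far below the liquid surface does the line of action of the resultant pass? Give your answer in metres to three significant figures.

γ = ρg = 1025 × 9.81 / 1000 = 10.05525 kN/m³.
With the apex up, the centroid sits 2h/3 = 2 × 2.28/3 = 1.52 m below the apex, so the centroid depth is h_c = 1.52 m.
A = ½ × 0.952 × 2.28 = 1.08528 m².
Resultant F = γ·h_c·A = 10.05525 × 1.52 × 1.08528 = 16.5874 kN.
I_c = b·h³/36 = 0.952 × 2.28³/36 = 0.313429 m⁴.
Centre of pressure: y_p = y_c + I_c/(y_c·A) = 1.52 + 0.313429/(1.52 × 1.08528) = 1.52 + 0.19 = 1.71 m along the plane.

h_p = 1.71 m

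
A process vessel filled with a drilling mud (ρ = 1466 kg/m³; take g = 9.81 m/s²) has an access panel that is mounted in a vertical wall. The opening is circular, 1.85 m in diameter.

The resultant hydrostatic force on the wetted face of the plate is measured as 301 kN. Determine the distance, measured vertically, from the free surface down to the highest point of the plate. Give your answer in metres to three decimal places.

d_top ≈ 6.861 m

γ = ρg = 1466 × 9.81 / 1000 = 14.38146 kN/m³.
A = π(0.925)² = 2.68803 m².
From F = γ·h_c·A, the centroid depth is h_c = 301/(14.38146 × 2.68803) = 7.78627 m.
The centroid is at the centre, 0.925 m below the top of the plate, so the highest point sits at h_top = 7.78627 − 0.925 = 6.86127 m below the surface.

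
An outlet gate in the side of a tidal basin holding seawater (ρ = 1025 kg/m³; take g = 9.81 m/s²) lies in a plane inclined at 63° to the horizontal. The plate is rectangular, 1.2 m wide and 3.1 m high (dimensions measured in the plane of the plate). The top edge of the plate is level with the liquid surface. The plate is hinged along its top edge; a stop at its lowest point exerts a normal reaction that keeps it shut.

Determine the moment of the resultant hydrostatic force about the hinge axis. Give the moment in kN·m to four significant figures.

γ = ρg = 1025 × 9.81 / 1000 = 10.05525 kN/m³.
Let θ = 63° be the plate's angle to the horizontal; measure y along the incline from where the plane meets the free surface. Vertical depth h = y·sinθ with sinθ = 0.891007.
The centroid lies 3.1/2 = 1.55 m below the top edge, so y_c = 1.55 m and h_c = 1.55 × 0.891007 = 1.38106 m.
A = 1.2 × 3.1 = 3.72 m².
Resultant F = γ·h_c·A = 10.05525 × 1.38106 × 3.72 = 51.6593 kN.
I_c = b·h³/12 = 1.2 × 3.1³/12 = 2.9791 m⁴.
Centre of pressure: y_p = y_c + I_c/(y_c·A) = 1.55 + 2.9791/(1.55 × 3.72) = 1.55 + 0.516667 = 2.06667 m along the plane.
The resultant acts 1.55 + 0.516667 = 2.06667 m (along the plate) below the hinge at the top edge, so the moment about the hinge is M = F × 2.06667 = 51.6593 × 2.06667 = 106.763 kN·m.

M ≈ 106.8 kN·m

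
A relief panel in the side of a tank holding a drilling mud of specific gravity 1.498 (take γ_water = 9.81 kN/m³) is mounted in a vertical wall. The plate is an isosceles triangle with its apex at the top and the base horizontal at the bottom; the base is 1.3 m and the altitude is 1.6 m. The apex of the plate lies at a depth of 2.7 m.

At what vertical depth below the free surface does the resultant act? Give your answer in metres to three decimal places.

h_p = 3.804 m

γ = 1.498 × 9.81 = 14.69538 kN/m³.
With the apex up, the centroid sits 2h/3 = 2 × 1.6/3 = 1.06667 m below the apex, so the centroid depth is h_c = 2.7 + 1.06667 = 3.76667 m.
A = ½ × 1.3 × 1.6 = 1.04 m².
Resultant F = γ·h_c·A = 14.69538 × 3.76667 × 1.04 = 57.5668 kN.
I_c = b·h³/36 = 1.3 × 1.6³/36 = 0.147911 m⁴.
Centre of pressure: y_p = y_c + I_c/(y_c·A) = 3.76667 + 0.147911/(3.76667 × 1.04) = 3.76667 + 0.0377581 = 3.80443 m along the plane.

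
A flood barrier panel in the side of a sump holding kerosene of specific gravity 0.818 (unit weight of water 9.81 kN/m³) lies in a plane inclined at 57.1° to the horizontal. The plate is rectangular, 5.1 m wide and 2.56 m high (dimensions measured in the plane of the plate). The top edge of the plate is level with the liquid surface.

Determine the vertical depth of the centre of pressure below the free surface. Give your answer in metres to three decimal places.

h_p = 1.433 m

γ = 0.818 × 9.81 = 8.02458 kN/m³.
Let θ = 57.1° be the plate's angle to the horizontal; measure y along the incline from where the plane meets the free surface. Vertical depth h = y·sinθ with sinθ = 0.839620.
The centroid lies 2.56/2 = 1.28 m below the top edge, so y_c = 1.28 m and h_c = 1.28 × 0.839620 = 1.07471 m.
A = 5.1 × 2.56 = 13.056 m².
Resultant F = γ·h_c·A = 8.02458 × 1.07471 × 13.056 = 112.596 kN.
I_c = b·h³/12 = 5.1 × 2.56³/12 = 7.13032 m⁴.
Centre of pressure: y_p = y_c + I_c/(y_c·A) = 1.28 + 7.13032/(1.28 × 13.056) = 1.28 + 0.426667 = 1.70667 m along the plane.
Vertically, h_p = y_p·sinθ = 1.70667 × 0.839620 = 1.43295 m.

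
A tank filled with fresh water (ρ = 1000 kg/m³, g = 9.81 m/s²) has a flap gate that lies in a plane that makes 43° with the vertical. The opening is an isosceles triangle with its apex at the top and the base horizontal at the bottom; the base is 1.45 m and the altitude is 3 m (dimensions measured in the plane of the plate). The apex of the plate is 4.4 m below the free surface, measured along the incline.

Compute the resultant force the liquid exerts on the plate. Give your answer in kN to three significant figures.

F ≈ 99.9 kN

γ = ρg = 1000 × 9.81 = 9810 N/m³ = 9.81 kN/m³.
The plate makes 43° with the vertical, i.e. θ = 90° − 43° = 47° to the horizontal. Measuring y along the incline from the free-surface line, vertical depth h = y·sinθ with sinθ = 0.731354.
With the apex up, the centroid sits 2h/3 = 2 × 3/3 = 2 m below the apex, so y_c = 4.4 + 2 = 6.4 m and h_c = 6.4 × 0.731354 = 4.68067 m.
A = ½ × 1.45 × 3 = 2.175 m².
Resultant F = γ·h_c·A = 9.81 × 4.68067 × 2.175 = 99.8703 kN.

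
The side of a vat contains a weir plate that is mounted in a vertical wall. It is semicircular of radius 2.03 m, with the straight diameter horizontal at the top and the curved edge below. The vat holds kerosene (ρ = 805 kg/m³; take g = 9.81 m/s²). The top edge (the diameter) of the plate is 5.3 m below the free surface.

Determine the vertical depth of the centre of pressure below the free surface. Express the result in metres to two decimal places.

h_p = 6.21 m

γ = ρg = 805 × 9.81 / 1000 = 7.89705 kN/m³.
The centroid of a semicircle lies 4r/(3π) = 0.861559 m from the diameter, here below the top edge, so the centroid depth is h_c = 5.3 + 0.861559 = 6.16156 m.
A = πr²/2 = π × 2.03²/2 = 6.47309 m².
Resultant F = γ·h_c·A = 7.89705 × 6.16156 × 6.47309 = 314.969 kN.
I_c = (π/8 − 8/(9π))·r⁴ = 0.109757 × 2.03⁴ = 1.86387 m⁴.
Centre of pressure: y_p = y_c + I_c/(y_c·A) = 6.16156 + 1.86387/(6.16156 × 6.47309) = 6.16156 + 0.0467319 = 6.20829 m along the plane.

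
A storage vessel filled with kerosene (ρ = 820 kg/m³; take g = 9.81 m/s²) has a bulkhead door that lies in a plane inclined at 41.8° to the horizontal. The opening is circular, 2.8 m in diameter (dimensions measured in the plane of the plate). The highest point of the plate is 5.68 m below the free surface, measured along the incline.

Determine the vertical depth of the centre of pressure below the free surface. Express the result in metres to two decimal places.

γ = ρg = 820 × 9.81 / 1000 = 8.0442 kN/m³.
Let θ = 41.8° be the plate's angle to the horizontal; measure y along the incline from where the plane meets the free surface. Vertical depth h = y·sinθ with sinθ = 0.666532.
The centroid is at the centre, 1.4 m below the top of the plate, so y_c = 5.68 + 1.4 = 7.08 m and h_c = 7.08 × 0.666532 = 4.71905 m.
A = π(1.4)² = 6.15752 m².
Resultant F = γ·h_c·A = 8.0442 × 4.71905 × 6.15752 = 233.746 kN.
I_c = πr⁴/4 = π × 1.4⁴/4 = 3.01719 m⁴.
Centre of pressure: y_p = y_c + I_c/(y_c·A) = 7.08 + 3.01719/(7.08 × 6.15752) = 7.08 + 0.0692092 = 7.14921 m along the plane.
Vertically, h_p = y_p·sinθ = 7.14921 × 0.666532 = 4.76518 m.

h_p = 4.77 m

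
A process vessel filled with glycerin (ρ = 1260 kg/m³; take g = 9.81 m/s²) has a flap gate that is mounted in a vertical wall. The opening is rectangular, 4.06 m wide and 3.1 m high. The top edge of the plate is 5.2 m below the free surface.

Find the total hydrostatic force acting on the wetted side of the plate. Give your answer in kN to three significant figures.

F ≈ 1050 kN

γ = ρg = 1260 × 9.81 / 1000 = 12.3606 kN/m³.
The centroid lies 3.1/2 = 1.55 m below the top edge, so the centroid depth is h_c = 5.2 + 1.55 = 6.75 m.
A = 4.06 × 3.1 = 12.586 m².
Resultant F = γ·h_c·A = 12.3606 × 6.75 × 12.586 = 1050.1 kN.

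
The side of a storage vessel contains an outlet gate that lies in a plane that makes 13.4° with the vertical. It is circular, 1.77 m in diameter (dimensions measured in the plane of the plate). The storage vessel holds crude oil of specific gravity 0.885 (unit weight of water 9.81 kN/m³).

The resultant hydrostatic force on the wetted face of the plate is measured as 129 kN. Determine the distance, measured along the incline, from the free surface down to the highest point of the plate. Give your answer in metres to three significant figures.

γ = 0.885 × 9.81 = 8.68185 kN/m³.
A = π(0.885)² = 2.46057 m².
From F = γ·h_c·A, the centroid depth is h_c = 129/(8.68185 × 2.46057) = 6.03868 m.
The plate makes 13.4° with the vertical, i.e. θ = 90° − 13.4° = 76.6° to the horizontal. Measuring y along the incline from the free-surface line, vertical depth h = y·sinθ with sinθ = 0.972776.
Along the incline, y_c = h_c/sinθ = 6.03868/0.972776 = 6.20768 m.
The centroid is at the centre, 0.885 m below the top of the plate, so the highest point sits at y_top = 6.20768 − 0.885 = 5.32268 m along the incline.

y_top ≈ 5.32 m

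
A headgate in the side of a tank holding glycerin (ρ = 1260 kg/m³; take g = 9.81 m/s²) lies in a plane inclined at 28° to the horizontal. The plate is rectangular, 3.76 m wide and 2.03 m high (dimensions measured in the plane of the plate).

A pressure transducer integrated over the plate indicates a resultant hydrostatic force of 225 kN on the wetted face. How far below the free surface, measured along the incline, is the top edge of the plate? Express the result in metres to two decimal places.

y_top ≈ 4.06 m

γ = ρg = 1260 × 9.81 / 1000 = 12.3606 kN/m³.
A = 3.76 × 2.03 = 7.6328 m².
From F = γ·h_c·A, the centroid depth is h_c = 225/(12.3606 × 7.6328) = 2.38484 m.
Let θ = 28° be the plate's angle to the horizontal; measure y along the incline from where the plane meets the free surface. Vertical depth h = y·sinθ with sinθ = 0.469472.
Along the incline, y_c = h_c/sinθ = 2.38484/0.469472 = 5.07983 m.
The centroid lies 2.03/2 = 1.015 m below the top edge, so the top edge sits at y_top = 5.07983 − 1.015 = 4.06483 m along the incline.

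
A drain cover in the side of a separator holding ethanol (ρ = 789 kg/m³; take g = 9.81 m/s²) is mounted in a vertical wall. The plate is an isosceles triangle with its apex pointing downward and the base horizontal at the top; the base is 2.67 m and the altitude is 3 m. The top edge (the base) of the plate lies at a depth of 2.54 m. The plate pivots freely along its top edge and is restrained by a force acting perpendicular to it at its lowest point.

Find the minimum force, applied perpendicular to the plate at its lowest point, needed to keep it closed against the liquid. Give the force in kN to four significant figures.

γ = ρg = 789 × 9.81 / 1000 = 7.74009 kN/m³.
With the apex down, the centroid sits h/3 = 3/3 = 1 m below the base (the top edge), so the centroid depth is h_c = 2.54 + 1 = 3.54 m.
A = ½ × 2.67 × 3 = 4.005 m².
Resultant F = γ·h_c·A = 7.74009 × 3.54 × 4.005 = 109.737 kN.
I_c = b·h³/36 = 2.67 × 3³/36 = 2.0025 m⁴.
Centre of pressure: y_p = y_c + I_c/(y_c·A) = 3.54 + 2.0025/(3.54 × 4.005) = 3.54 + 0.141243 = 3.68124 m along the plane.
The resultant acts 1 + 0.141243 = 1.14124 m (along the plate) below the hinge at the top edge, so the moment about the hinge is M = F × 1.14124 = 109.737 × 1.14124 = 125.236 kN·m.
A normal force at the bottom, 3 m from the hinge, must supply this moment: P = 125.236/3 = 41.7453 kN.

P ≈ 41.75 kN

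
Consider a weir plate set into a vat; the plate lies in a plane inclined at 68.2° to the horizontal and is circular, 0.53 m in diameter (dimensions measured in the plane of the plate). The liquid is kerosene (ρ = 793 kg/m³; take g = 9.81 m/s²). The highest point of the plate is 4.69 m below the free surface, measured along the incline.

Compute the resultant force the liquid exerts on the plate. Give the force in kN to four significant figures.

γ = ρg = 793 × 9.81 / 1000 = 7.77933 kN/m³.
Let θ = 68.2° be the plate's angle to the horizontal; measure y along the incline from where the plane meets the free surface. Vertical depth h = y·sinθ with sinθ = 0.928486.
The centroid is at the centre, 0.265 m below the top of the plate, so y_c = 4.69 + 0.265 = 4.955 m and h_c = 4.955 × 0.928486 = 4.60065 m.
A = π(0.265)² = 0.220618 m².
Resultant F = γ·h_c·A = 7.77933 × 4.60065 × 0.220618 = 7.89591 kN.

F ≈ 7.896 kN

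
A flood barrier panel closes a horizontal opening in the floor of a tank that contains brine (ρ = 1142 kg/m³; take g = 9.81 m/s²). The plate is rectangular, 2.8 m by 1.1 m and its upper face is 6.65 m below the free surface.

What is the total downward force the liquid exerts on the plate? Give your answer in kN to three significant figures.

γ = ρg = 1142 × 9.81 / 1000 = 11.20302 kN/m³.
The plate is horizontal, so pressure is uniform at p = γ·h = 11.20302 × 6.65 = 74.5001 kN/m².
A = 2.8 × 1.1 = 3.08 m².
F = p·A = 74.5001 × 3.08 = 229.46 kN.

F ≈ 229 kN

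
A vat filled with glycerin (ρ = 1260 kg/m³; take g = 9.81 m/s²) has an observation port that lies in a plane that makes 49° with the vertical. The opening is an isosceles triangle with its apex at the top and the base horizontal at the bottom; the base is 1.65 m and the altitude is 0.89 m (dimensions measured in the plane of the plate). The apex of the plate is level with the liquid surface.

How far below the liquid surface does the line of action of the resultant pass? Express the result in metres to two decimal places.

h_p = 0.44 m

γ = ρg = 1260 × 9.81 / 1000 = 12.3606 kN/m³.
The plate makes 49° with the vertical, i.e. θ = 90° − 49° = 41° to the horizontal. Measuring y along the incline from the free-surface line, vertical depth h = y·sinθ with sinθ = 0.656059.
With the apex up, the centroid sits 2h/3 = 2 × 0.89/3 = 0.593333 m below the apex, so y_c = 0.593333 m and h_c = 0.593333 × 0.656059 = 0.389261 m.
A = ½ × 1.65 × 0.89 = 0.73425 m².
Resultant F = γ·h_c·A = 12.3606 × 0.389261 × 0.73425 = 3.53284 kN.
I_c = b·h³/36 = 1.65 × 0.89³/36 = 0.0323111 m⁴.
Centre of pressure: y_p = y_c + I_c/(y_c·A) = 0.593333 + 0.0323111/(0.593333 × 0.73425) = 0.593333 + 0.0741668 = 0.6675 m along the plane.
Vertically, h_p = y_p·sinθ = 0.6675 × 0.656059 = 0.437919 m.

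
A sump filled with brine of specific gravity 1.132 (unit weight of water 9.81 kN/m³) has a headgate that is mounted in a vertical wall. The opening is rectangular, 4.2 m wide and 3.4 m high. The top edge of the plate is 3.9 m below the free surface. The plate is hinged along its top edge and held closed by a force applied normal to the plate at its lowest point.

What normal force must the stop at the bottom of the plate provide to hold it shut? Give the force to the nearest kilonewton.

P ≈ 489 kN

γ = 1.132 × 9.81 = 11.10492 kN/m³.
The centroid lies 3.4/2 = 1.7 m below the top edge, so the centroid depth is h_c = 3.9 + 1.7 = 5.6 m.
A = 4.2 × 3.4 = 14.28 m².
Resultant F = γ·h_c·A = 11.10492 × 5.6 × 14.28 = 888.038 kN.
I_c = b·h³/12 = 4.2 × 3.4³/12 = 13.7564 m⁴.
Centre of pressure: y_p = y_c + I_c/(y_c·A) = 5.6 + 13.7564/(5.6 × 14.28) = 5.6 + 0.172024 = 5.77202 m along the plane.
The resultant acts 1.7 + 0.172024 = 1.87202 m (along the plate) below the hinge at the top edge, so the moment about the hinge is M = F × 1.87202 = 888.038 × 1.87202 = 1662.42 kN·m.
A normal force at the bottom, 3.4 m from the hinge, must supply this moment: P = 1662.42/3.4 = 488.947 kN.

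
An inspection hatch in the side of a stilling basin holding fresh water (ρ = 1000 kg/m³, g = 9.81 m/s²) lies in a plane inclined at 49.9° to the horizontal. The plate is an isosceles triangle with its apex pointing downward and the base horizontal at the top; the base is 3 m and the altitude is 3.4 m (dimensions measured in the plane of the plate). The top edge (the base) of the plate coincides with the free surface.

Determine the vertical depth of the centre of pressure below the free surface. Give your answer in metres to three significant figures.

h_p = 1.30 m

γ = ρg = 1000 × 9.81 = 9810 N/m³ = 9.81 kN/m³.
Let θ = 49.9° be the plate's angle to the horizontal; measure y along the incline from where the plane meets the free surface. Vertical depth h = y·sinθ with sinθ = 0.764921.
With the apex down, the centroid sits h/3 = 3.4/3 = 1.13333 m below the base (the top edge), so y_c = 1.13333 m and h_c = 1.13333 × 0.764921 = 0.866908 m.
A = ½ × 3 × 3.4 = 5.1 m².
Resultant F = γ·h_c·A = 9.81 × 0.866908 × 5.1 = 43.3723 kN.
I_c = b·h³/36 = 3 × 3.4³/36 = 3.27533 m⁴.
Centre of pressure: y_p = y_c + I_c/(y_c·A) = 1.13333 + 3.27533/(1.13333 × 5.1) = 1.13333 + 0.566668 = 1.7 m along the plane.
Vertically, h_p = y_p·sinθ = 1.7 × 0.764921 = 1.30037 m.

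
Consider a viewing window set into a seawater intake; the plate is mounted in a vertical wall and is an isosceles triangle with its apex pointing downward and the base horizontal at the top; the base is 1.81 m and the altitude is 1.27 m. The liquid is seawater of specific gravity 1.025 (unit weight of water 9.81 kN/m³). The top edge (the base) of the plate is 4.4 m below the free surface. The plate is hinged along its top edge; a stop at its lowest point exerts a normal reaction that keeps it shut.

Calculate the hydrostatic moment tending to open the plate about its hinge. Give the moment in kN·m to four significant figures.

M ≈ 24.63 kN·m

γ = 1.025 × 9.81 = 10.05525 kN/m³.
With the apex down, the centroid sits h/3 = 1.27/3 = 0.423333 m below the base (the top edge), so the centroid depth is h_c = 4.4 + 0.423333 = 4.82333 m.
A = ½ × 1.81 × 1.27 = 1.14935 m².
Resultant F = γ·h_c·A = 10.05525 × 4.82333 × 1.14935 = 55.7432 kN.
I_c = b·h³/36 = 1.81 × 1.27³/36 = 0.102988 m⁴.
Centre of pressure: y_p = y_c + I_c/(y_c·A) = 4.82333 + 0.102988/(4.82333 × 1.14935) = 4.82333 + 0.0185775 = 4.84191 m along the plane.
The resultant acts 0.423333 + 0.0185775 = 0.441911 m (along the plate) below the hinge at the top edge, so the moment about the hinge is M = F × 0.441911 = 55.7432 × 0.441911 = 24.6335 kN·m.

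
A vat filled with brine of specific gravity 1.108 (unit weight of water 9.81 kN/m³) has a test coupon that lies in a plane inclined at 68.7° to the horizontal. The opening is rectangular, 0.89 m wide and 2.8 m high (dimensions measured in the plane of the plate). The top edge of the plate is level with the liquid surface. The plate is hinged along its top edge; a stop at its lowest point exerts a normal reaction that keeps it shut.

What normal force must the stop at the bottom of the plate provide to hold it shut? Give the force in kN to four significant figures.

P ≈ 23.55 kN

γ = 1.108 × 9.81 = 10.86948 kN/m³.
Let θ = 68.7° be the plate's angle to the horizontal; measure y along the incline from where the plane meets the free surface. Vertical depth h = y·sinθ with sinθ = 0.931691.
The centroid lies 2.8/2 = 1.4 m below the top edge, so y_c = 1.4 m and h_c = 1.4 × 0.931691 = 1.30437 m.
A = 0.89 × 2.8 = 2.492 m².
Resultant F = γ·h_c·A = 10.86948 × 1.30437 × 2.492 = 35.3311 kN.
I_c = b·h³/12 = 0.89 × 2.8³/12 = 1.62811 m⁴.
Centre of pressure: y_p = y_c + I_c/(y_c·A) = 1.4 + 1.62811/(1.4 × 2.492) = 1.4 + 0.466668 = 1.86667 m along the plane.
The resultant acts 1.4 + 0.466668 = 1.86667 m (along the plate) below the hinge at the top edge, so the moment about the hinge is M = F × 1.86667 = 35.3311 × 1.86667 = 65.9515 kN·m.
A normal force at the bottom, 2.8 m from the hinge, must supply this moment: P = 65.9515/2.8 = 23.5541 kN.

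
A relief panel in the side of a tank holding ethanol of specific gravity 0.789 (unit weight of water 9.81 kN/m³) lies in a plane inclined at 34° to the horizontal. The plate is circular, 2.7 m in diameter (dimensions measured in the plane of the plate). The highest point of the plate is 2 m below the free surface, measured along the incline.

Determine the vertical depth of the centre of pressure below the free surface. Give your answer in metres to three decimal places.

γ = 0.789 × 9.81 = 7.74009 kN/m³.
Let θ = 34° be the plate's angle to the horizontal; measure y along the incline from where the plane meets the free surface. Vertical depth h = y·sinθ with sinθ = 0.559193.
The centroid is at the centre, 1.35 m below the top of the plate, so y_c = 2 + 1.35 = 3.35 m and h_c = 3.35 × 0.559193 = 1.8733 m.
A = π(1.35)² = 5.72555 m².
Resultant F = γ·h_c·A = 7.74009 × 1.8733 × 5.72555 = 83.0177 kN.
I_c = πr⁴/4 = π × 1.35⁴/4 = 2.6087 m⁴.
Centre of pressure: y_p = y_c + I_c/(y_c·A) = 3.35 + 2.6087/(3.35 × 5.72555) = 3.35 + 0.136007 = 3.48601 m along the plane.
Vertically, h_p = y_p·sinθ = 3.48601 × 0.559193 = 1.94935 m.

h_p = 1.949 m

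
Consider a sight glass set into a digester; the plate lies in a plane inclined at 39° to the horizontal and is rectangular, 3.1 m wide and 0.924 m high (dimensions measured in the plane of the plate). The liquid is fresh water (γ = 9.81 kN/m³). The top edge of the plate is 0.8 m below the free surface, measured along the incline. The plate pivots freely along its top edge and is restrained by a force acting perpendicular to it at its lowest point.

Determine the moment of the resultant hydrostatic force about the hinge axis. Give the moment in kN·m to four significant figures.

γ = 9.81 kN/m³.
Let θ = 39° be the plate's angle to the horizontal; measure y along the incline from where the plane meets the free surface. Vertical depth h = y·sinθ with sinθ = 0.629320.
The centroid lies 0.924/2 = 0.462 m below the top edge, so y_c = 0.8 + 0.462 = 1.262 m and h_c = 1.262 × 0.629320 = 0.794202 m.
A = 3.1 × 0.924 = 2.8644 m².
Resultant F = γ·h_c·A = 9.81 × 0.794202 × 2.8644 = 22.3169 kN.
I_c = b·h³/12 = 3.1 × 0.924³/12 = 0.203796 m⁴.
Centre of pressure: y_p = y_c + I_c/(y_c·A) = 1.262 + 0.203796/(1.262 × 2.8644) = 1.262 + 0.0563771 = 1.31838 m along the plane.
The resultant acts 0.462 + 0.0563771 = 0.518377 m (along the plate) below the hinge at the top edge, so the moment about the hinge is M = F × 0.518377 = 22.3169 × 0.518377 = 11.5686 kN·m.

M ≈ 11.57 kN·m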